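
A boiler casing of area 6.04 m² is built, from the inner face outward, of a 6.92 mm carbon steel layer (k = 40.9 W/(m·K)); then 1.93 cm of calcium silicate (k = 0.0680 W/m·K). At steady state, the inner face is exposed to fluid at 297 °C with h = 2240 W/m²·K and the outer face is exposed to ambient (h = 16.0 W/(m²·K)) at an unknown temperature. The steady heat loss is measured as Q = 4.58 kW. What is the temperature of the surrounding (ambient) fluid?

Sum the resistances:
  R_conv,in = 1/(hA) = 1/(2240·6.04) = 7.391×10^-5 K/W
  R_carbon steel = L/(kA) = 0.00692/(40.9·6.04) = 2.801×10^-5 K/W
  R_calcium silicate = L/(kA) = 0.0193/(0.0680·6.04) = 0.04699 K/W
  R_conv,out = 1/(hA) = 1/(16.0·6.04) = 0.01035 K/W
ΣR = 0.05744 K/W
ΔT = Q·ΣR = 4580 × 0.05744 = 263.1 K
Heat flows outward, so T_out = T_in − ΔT = 297 − 263.1 = 33.9 °C

T_out = 33.9 °C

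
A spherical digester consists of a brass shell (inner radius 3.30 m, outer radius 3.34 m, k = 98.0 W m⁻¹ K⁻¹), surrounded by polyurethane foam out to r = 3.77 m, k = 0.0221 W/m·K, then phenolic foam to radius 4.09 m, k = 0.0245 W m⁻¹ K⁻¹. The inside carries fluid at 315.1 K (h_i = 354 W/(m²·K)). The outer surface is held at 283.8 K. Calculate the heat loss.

Series thermal resistances, inner to outer:
  R_conv,in = 1/(4πr²h) = 1/(4π·3.30²·354) = 2.064×10^-5 K/W
  R_brass = (1/3.30 − 1/3.34)/(4πk) = 0.003629/(4π·98.0) = 2.947×10^-6 K/W
  R_polyurethane foam = (1/3.34 − 1/3.77)/(4πk) = 0.03415/(4π·0.0221) = 0.1230 K/W
  R_phenolic foam = (1/3.77 − 1/4.09)/(4πk) = 0.02075/(4π·0.0245) = 0.06741 K/W
ΣR = 2.064×10^-5 + 2.947×10^-6 + 0.1230 + 0.06741 = 0.1904 K/W
Q = ΔT/ΣR = (315.1 K − 283.8 K)/0.1904 = 164 W

Q = 164 W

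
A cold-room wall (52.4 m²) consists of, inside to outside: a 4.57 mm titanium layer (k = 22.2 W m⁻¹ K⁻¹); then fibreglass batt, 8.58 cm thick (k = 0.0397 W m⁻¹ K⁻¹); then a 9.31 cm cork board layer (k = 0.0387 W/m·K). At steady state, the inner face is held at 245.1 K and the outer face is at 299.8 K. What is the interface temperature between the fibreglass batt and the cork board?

T = 270.99 K

Treat each layer as a resistance in series:
  R_titanium = L/(kA) = 0.00457/(22.2·52.4) = 3.929×10^-6 K/W
  R_fibreglass batt = L/(kA) = 0.0858/(0.0397·52.4) = 0.04124 K/W
  R_cork board = L/(kA) = 0.0931/(0.0387·52.4) = 0.04591 K/W
ΣR = 3.929×10^-6 + 0.04124 + 0.04591 = 0.08715 K/W
Q = ΔT/ΣR = (245.1 K − 299.8 K)/0.08715 = -627.7 W
From the inner boundary to the fibreglass batt/cork board interface, ΣR_partial = 0.04124 K/W.
T_interface = T_in − Q·ΣR_partial = 245.1 K − (-627.7)(0.04124) = 270.99 K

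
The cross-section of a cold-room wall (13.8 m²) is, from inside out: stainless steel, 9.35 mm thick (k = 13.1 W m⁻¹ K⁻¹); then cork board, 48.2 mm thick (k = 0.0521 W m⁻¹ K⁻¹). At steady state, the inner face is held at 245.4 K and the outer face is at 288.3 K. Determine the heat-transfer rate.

Q = 639 W

Treat each layer as a resistance in series:
  R_stainless steel = L/(kA) = 0.00935/(13.1·13.8) = 5.172×10^-5 K/W
  R_cork board = L/(kA) = 0.0482/(0.0521·13.8) = 0.06704 K/W
ΣR = 5.172×10^-5 + 0.06704 = 0.06709 K/W
Q = ΔT/ΣR = (245.4 K − 288.3 K)/0.06709 = -639 W
(Negative Q ⇒ heat flows inward; heat gain = 639 W.)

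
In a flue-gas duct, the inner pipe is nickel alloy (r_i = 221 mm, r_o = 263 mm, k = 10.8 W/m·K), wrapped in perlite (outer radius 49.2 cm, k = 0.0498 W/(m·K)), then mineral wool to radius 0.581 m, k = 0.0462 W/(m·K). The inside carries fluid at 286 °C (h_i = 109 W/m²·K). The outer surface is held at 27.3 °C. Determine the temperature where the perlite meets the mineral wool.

Treat each layer as a resistance in series:
  R'_conv,in = 1/(2πr h) = 1/(2π·0.221·109) = 0.006607 m·K/W
  R'_nickel alloy = ln(0.263/0.221)/(2πk) = 0.1740/(2π·10.8) = 0.002564 m·K/W
  R'_perlite = ln(0.492/0.263)/(2πk) = 0.6263/(2π·0.0498) = 2.002 m·K/W
  R'_mineral wool = ln(0.581/0.492)/(2πk) = 0.1663/(2π·0.0462) = 0.5728 m·K/W
ΣR = 0.006607 + 0.002564 + 2.002 + 0.5728 = 2.584 m·K/W
Q' = ΔT/ΣR = (286 °C − 27.3 °C)/2.584 = 100.1 W/m
From the inner boundary to the perlite/mineral wool interface, ΣR_partial = 2.011 m·K/W.
T_interface = T_in − Q'·ΣR_partial = 286 °C − (100.1)(2.011) = 84.7 °C

T = 84.7 °C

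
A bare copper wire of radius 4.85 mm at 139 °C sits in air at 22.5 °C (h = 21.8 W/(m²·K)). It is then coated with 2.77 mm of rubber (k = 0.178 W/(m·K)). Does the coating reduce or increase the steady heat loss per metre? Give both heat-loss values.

Critical radius for a cylinder: r_cr = k/h = 0.00817 m = 0.817 cm.
Outer radius after coating: r₂ = 0.00485 + 0.00277 = 0.00762 m.
Since r₁ < r_cr and r₂ ≤ r_cr, the coating moves toward the maximum at r_cr — heat loss rises.
Bare: R = 1/(2πr₁h) = 1.505 m·K/W; Q = 116.5/1.505 = 77.4 W/m.
Coated: R = R_cond + R_conv = 1.362 m·K/W; Q = 116.5/1.362 = 85.5 W/m.

increases: 77.4 → 85.5 W/m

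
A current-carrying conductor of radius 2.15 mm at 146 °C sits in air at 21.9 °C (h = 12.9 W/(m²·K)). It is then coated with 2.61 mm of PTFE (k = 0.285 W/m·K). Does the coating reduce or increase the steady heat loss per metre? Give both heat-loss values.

Critical radius for a cylinder: r_cr = k/h = 0.0221 m = 2.21 cm.
Outer radius after coating: r₂ = 0.00215 + 0.00261 = 0.00476 m.
Since r₁ < r_cr and r₂ ≤ r_cr, the coating moves toward the maximum at r_cr — heat loss rises.
Bare: R = 1/(2πr₁h) = 5.738 m·K/W; Q = 124.1/5.738 = 21.6 W/m.
Coated: R = R_cond + R_conv = 3.036 m·K/W; Q = 124.1/3.036 = 40.9 W/m.

increases: 21.6 → 40.9 W/m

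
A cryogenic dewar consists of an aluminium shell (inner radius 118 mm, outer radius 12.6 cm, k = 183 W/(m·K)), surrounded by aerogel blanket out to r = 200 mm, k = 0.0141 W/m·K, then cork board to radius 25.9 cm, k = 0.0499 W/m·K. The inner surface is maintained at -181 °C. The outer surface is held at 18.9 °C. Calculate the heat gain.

Series thermal resistances, inner to outer:
  R_aluminium = (1/0.118 − 1/0.126)/(4πk) = 0.5381/(4π·183) = 2.340×10^-4 K/W
  R_aerogel blanket = (1/0.126 − 1/0.200)/(4πk) = 2.937/(4π·0.0141) = 16.57 K/W
  R_cork board = (1/0.200 − 1/0.259)/(4πk) = 1.139/(4π·0.0499) = 1.816 K/W
ΣR = 2.340×10^-4 + 16.57 + 1.816 = 18.39 K/W
Q = ΔT/ΣR = (-181 °C − 18.9 °C)/18.39 = -10.9 W
(Negative Q ⇒ heat flows inward; heat gain = 10.9 W.)

Q = 10.9 W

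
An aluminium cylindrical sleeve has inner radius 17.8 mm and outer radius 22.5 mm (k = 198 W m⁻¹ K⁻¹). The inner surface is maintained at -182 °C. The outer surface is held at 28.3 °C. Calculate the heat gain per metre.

Q' = 2πk·ΔT/ln(r₂/r₁) = 2π × 198 × 210.3 / ln(0.0225/0.0178) = 1.12×10^6 W/m

Q' = 1120 kW/m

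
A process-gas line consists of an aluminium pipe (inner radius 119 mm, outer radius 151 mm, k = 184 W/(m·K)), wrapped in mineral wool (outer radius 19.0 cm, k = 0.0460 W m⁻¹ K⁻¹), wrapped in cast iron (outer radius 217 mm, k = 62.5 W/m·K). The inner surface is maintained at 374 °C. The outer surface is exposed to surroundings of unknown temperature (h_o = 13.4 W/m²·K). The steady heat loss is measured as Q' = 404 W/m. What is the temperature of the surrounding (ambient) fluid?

Sum the resistances:
  R'_aluminium = ln(0.151/0.119)/(2πk) = 0.2382/(2π·184) = 2.060×10^-4 m·K/W
  R'_mineral wool = ln(0.190/0.151)/(2πk) = 0.2297/(2π·0.0460) = 0.7949 m·K/W
  R'_cast iron = ln(0.217/0.190)/(2πk) = 0.1329/(2π·62.5) = 3.384×10^-4 m·K/W
  R'_conv,out = 1/(2πr h) = 1/(2π·0.217·13.4) = 0.05473 m·K/W
ΣR = 0.8502 m·K/W
ΔT = Q'·ΣR = 404 × 0.8502 = 343.5 K
Heat flows outward, so T_out = T_in − ΔT = 374 − 343.5 = 30.5 °C

T_out = 30.5 °C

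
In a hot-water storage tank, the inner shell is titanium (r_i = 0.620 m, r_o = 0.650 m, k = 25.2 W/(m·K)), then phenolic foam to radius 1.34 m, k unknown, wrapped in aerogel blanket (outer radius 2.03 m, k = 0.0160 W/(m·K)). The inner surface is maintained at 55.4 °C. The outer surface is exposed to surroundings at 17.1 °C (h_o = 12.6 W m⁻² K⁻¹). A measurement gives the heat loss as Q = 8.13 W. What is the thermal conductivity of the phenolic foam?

ΣR = ΔT/Q = |55.4 − 17.1|/8.13 = 4.711 K/W
Known resistances:
  R_titanium = (1/0.620 − 1/0.650)/(4πk) = 0.07444/(4π·25.2) = 2.351×10^-4 K/W
  R_aerogel blanket = (1/1.34 − 1/2.03)/(4πk) = 0.2537/(4π·0.0160) = 1.262 K/W
  R_conv,out = 1/(4πr²h) = 1/(4π·2.03²·12.6) = 0.001533 K/W
R_phenolic foam = ΣR − ΣR_known = 4.711 − 1.264 = 3.447 K/W
(1/r₁−1/r₂)/(4πk) = 3.447 ⇒ k = 0.7922/(4π·3.447) = 0.0183 W/m·K

k = 0.0183 W/m·K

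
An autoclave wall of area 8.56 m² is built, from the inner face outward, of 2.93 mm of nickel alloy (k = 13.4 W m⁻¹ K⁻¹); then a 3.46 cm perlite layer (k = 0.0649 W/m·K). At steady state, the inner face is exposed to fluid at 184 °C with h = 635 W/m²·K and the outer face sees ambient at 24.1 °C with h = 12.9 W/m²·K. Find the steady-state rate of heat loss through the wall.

Treat each layer as a resistance in series:
  R_conv,in = 1/(hA) = 1/(635·8.56) = 1.840×10^-4 K/W
  R_nickel alloy = L/(kA) = 0.00293/(13.4·8.56) = 2.554×10^-5 K/W
  R_perlite = L/(kA) = 0.0346/(0.0649·8.56) = 0.06228 K/W
  R_conv,out = 1/(hA) = 1/(12.9·8.56) = 0.009056 K/W
ΣR = 1.840×10^-4 + 2.554×10^-5 + 0.06228 + 0.009056 = 0.07155 K/W
Q = ΔT/ΣR = (184 °C − 24.1 °C)/0.07155 = 2230 W

Q = 2230 W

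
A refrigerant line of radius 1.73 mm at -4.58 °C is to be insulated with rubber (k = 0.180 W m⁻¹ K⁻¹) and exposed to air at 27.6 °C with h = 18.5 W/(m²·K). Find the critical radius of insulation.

r_cr = 0.973 cm

For a cylinder, r_cr = k_ins/h = 0.180/18.5 = 0.00973 m = 0.973 cm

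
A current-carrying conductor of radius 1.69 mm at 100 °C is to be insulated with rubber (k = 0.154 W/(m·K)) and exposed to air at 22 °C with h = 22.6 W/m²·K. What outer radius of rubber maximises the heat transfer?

For a cylinder, r_cr = k_ins/h = 0.154/22.6 = 0.00681 m = 0.681 cm

r_cr = 0.681 cm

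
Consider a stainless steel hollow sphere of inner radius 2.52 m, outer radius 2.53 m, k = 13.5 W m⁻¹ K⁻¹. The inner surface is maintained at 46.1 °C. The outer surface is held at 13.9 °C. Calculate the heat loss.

Q = 4πk·ΔT/(1/r₁ − 1/r₂) = 4π × 13.5 × 32.2 / (1/2.52 − 1/2.53) = 3.48×10^6 W

Q = 3.48×10^6 W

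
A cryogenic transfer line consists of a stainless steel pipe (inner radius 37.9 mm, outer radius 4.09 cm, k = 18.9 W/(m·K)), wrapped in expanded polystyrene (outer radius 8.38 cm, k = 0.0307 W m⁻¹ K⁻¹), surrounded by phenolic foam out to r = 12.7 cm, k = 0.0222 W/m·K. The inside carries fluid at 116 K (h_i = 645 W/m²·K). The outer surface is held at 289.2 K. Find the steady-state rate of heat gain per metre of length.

Resistance network (inner→outer):
  R'_conv,in = 1/(2πr h) = 1/(2π·0.0379·645) = 0.006511 m·K/W
  R'_stainless steel = ln(0.0409/0.0379)/(2πk) = 0.07618/(2π·18.9) = 6.415×10^-4 m·K/W
  R'_expanded polystyrene = ln(0.0838/0.0409)/(2πk) = 0.7173/(2π·0.0307) = 3.719 m·K/W
  R'_phenolic foam = ln(0.127/0.0838)/(2πk) = 0.4158/(2π·0.0222) = 2.981 m·K/W
ΣR = 0.006511 + 6.415×10^-4 + 3.719 + 2.981 = 6.707 m·K/W
Q' = ΔT/ΣR = (116 K − 289.2 K)/6.707 = -25.8 W/m
(Negative Q' ⇒ heat flows inward; heat gain = 25.8 W/m.)

Q' = 25.8 W/m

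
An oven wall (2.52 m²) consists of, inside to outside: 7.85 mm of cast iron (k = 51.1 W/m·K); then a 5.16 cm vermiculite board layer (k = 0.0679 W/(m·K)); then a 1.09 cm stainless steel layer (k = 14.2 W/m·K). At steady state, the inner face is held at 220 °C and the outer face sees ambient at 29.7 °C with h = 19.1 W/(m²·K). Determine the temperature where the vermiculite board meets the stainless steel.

Series thermal resistances, inner to outer:
  R_cast iron = L/(kA) = 0.00785/(51.1·2.52) = 6.096×10^-5 K/W
  R_vermiculite board = L/(kA) = 0.0516/(0.0679·2.52) = 0.3016 K/W
  R_stainless steel = L/(kA) = 0.0109/(14.2·2.52) = 3.046×10^-4 K/W
  R_conv,out = 1/(hA) = 1/(19.1·2.52) = 0.02078 K/W
ΣR = 6.096×10^-5 + 0.3016 + 3.046×10^-4 + 0.02078 = 0.3227 K/W
Q = ΔT/ΣR = (220 °C − 29.7 °C)/0.3227 = 589.7 W
From the inner boundary to the vermiculite board/stainless steel interface, ΣR_partial = 0.3017 K/W.
T_interface = T_in − Q·ΣR_partial = 220 °C − (589.7)(0.3017) = 42.1 °C

T = 42.1 °C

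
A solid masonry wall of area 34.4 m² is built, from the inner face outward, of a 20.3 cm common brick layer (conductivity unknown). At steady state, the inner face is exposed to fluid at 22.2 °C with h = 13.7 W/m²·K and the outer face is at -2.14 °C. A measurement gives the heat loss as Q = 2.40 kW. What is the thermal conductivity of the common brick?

k = 0.736 W/m·K

ΣR = ΔT/Q = |22.2 − -2.14|/2400 = 0.01014 K/W
Known resistances:
  R_conv,in = 1/(hA) = 1/(13.7·34.4) = 0.002122 K/W
R_common brick = ΣR − ΣR_known = 0.01014 − 0.002122 = 0.008018 K/W
L/(kA) = 0.008018 ⇒ k = 0.203/(0.008018·34.4) = 0.736 W/m·K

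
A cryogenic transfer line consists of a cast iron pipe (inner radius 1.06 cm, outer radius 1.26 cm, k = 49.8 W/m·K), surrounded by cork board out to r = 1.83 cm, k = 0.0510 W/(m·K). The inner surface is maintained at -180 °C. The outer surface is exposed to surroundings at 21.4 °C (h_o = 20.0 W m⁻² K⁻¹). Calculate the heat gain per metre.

Series thermal resistances, inner to outer:
  R'_cast iron = ln(0.0126/0.0106)/(2πk) = 0.1728/(2π·49.8) = 5.524×10^-4 m·K/W
  R'_cork board = ln(0.0183/0.0126)/(2πk) = 0.3732/(2π·0.0510) = 1.165 m·K/W
  R'_conv,out = 1/(2πr h) = 1/(2π·0.0183·20.0) = 0.4348 m·K/W
ΣR = 5.524×10^-4 + 1.165 + 0.4348 = 1.600 m·K/W
Q' = ΔT/ΣR = (-180 °C − 21.4 °C)/1.600 = -126 W/m
(Negative Q' ⇒ heat flows inward; heat gain = 126 W/m.)

Q' = 126 W/m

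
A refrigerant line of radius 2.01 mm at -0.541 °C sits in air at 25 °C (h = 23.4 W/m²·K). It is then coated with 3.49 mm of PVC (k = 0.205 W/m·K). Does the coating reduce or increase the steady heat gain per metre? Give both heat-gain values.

Critical radius for a cylinder: r_cr = k/h = 0.00876 m = 0.876 cm.
Outer radius after coating: r₂ = 0.00201 + 0.00349 = 0.00550 m.
Since r₁ < r_cr and r₂ ≤ r_cr, the coating moves toward the maximum at r_cr — heat gain rises.
Bare: R = 1/(2πr₁h) = 3.384 m·K/W; Q = 25.541/3.384 = 7.55 W/m.
Coated: R = R_cond + R_conv = 2.018 m·K/W; Q = 25.541/2.018 = 12.7 W/m.

increases: 7.55 → 12.7 W/m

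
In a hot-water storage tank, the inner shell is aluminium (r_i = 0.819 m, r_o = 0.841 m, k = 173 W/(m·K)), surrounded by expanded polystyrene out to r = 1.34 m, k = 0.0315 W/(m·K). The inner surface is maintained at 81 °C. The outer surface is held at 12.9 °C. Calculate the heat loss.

Q = 60.9 W

Treat each layer as a resistance in series:
  R_aluminium = (1/0.819 − 1/0.841)/(4πk) = 0.03194/(4π·173) = 1.469×10^-5 K/W
  R_expanded polystyrene = (1/0.841 − 1/1.34)/(4πk) = 0.4428/(4π·0.0315) = 1.119 K/W
ΣR = 1.469×10^-5 + 1.119 = 1.119 K/W
Q = ΔT/ΣR = (81 °C − 12.9 °C)/1.119 = 60.9 W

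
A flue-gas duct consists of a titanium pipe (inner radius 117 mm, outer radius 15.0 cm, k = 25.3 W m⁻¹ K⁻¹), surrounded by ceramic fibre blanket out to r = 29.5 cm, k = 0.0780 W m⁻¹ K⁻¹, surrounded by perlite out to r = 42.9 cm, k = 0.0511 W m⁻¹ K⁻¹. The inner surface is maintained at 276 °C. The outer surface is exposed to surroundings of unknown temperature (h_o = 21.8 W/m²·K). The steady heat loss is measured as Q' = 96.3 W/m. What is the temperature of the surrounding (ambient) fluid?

Series resistances:
  R'_titanium = ln(0.150/0.117)/(2πk) = 0.2485/(2π·25.3) = 0.001563 m·K/W
  R'_ceramic fibre blanket = ln(0.295/0.150)/(2πk) = 0.6763/(2π·0.0780) = 1.380 m·K/W
  R'_perlite = ln(0.429/0.295)/(2πk) = 0.3745/(2π·0.0511) = 1.166 m·K/W
  R'_conv,out = 1/(2πr h) = 1/(2π·0.429·21.8) = 0.01702 m·K/W
ΣR = 2.565 m·K/W
ΔT = Q'·ΣR = 96.3 × 2.565 = 247.0 K
Heat flows outward, so T_out = T_in − ΔT = 276 − 247.0 = 29.0 °C

T_out = 29.0 °C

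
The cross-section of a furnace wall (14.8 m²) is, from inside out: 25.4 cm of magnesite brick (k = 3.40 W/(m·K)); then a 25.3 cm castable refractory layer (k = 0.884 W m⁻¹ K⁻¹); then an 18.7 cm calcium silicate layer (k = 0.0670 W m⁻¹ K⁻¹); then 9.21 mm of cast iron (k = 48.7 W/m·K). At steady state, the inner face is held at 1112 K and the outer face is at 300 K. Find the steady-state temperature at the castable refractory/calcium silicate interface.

T = 1019 K

Series thermal resistances, inner to outer:
  R_magnesite brick = L/(kA) = 0.254/(3.40·14.8) = 0.005048 K/W
  R_castable refractory = L/(kA) = 0.253/(0.884·14.8) = 0.01934 K/W
  R_calcium silicate = L/(kA) = 0.187/(0.0670·14.8) = 0.1886 K/W
  R_cast iron = L/(kA) = 0.00921/(48.7·14.8) = 1.278×10^-5 K/W
ΣR = 0.005048 + 0.01934 + 0.1886 + 1.278×10^-5 = 0.2130 K/W
Q = ΔT/ΣR = (1112 K − 300 K)/0.2130 = 3812 W
From the inner boundary to the castable refractory/calcium silicate interface, ΣR_partial = 0.02439 K/W.
T_interface = T_in − Q·ΣR_partial = 1112 K − (3812)(0.02439) = 1019 K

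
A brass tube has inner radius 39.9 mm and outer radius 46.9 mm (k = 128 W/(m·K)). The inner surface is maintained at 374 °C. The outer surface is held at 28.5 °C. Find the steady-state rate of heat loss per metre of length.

Q' = 1720 kW/m

Q' = 2πk·ΔT/ln(r₂/r₁) = 2π × 128 × 345.5 / ln(0.0469/0.0399) = 1.72×10^6 W/m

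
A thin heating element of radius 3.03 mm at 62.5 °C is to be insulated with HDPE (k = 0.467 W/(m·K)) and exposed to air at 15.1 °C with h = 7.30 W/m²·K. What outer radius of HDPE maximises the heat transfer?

r_cr = 6.40 cm

For a cylinder, r_cr = k_ins/h = 0.467/7.30 = 0.0640 m = 6.40 cm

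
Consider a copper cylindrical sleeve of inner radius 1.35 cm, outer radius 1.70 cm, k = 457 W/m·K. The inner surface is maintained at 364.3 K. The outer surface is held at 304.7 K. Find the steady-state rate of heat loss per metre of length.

Q' = 742 kW/m

Q' = 2πk·ΔT/ln(r₂/r₁) = 2π × 457 × 59.6 / ln(0.0170/0.0135) = 7.42×10^5 W/m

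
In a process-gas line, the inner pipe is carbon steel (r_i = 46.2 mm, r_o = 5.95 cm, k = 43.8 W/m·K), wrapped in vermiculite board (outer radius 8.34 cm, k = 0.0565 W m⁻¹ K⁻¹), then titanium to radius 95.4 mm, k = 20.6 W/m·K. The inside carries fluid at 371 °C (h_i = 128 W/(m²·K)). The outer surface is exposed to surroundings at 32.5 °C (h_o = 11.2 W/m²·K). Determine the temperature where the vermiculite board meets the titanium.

Resistance network (inner→outer):
  R'_conv,in = 1/(2πr h) = 1/(2π·0.0462·128) = 0.02691 m·K/W
  R'_carbon steel = ln(0.0595/0.0462)/(2πk) = 0.2530/(2π·43.8) = 9.193×10^-4 m·K/W
  R'_vermiculite board = ln(0.0834/0.0595)/(2πk) = 0.3377/(2π·0.0565) = 0.9512 m·K/W
  R'_titanium = ln(0.0954/0.0834)/(2πk) = 0.1344/(2π·20.6) = 0.001039 m·K/W
  R'_conv,out = 1/(2πr h) = 1/(2π·0.0954·11.2) = 0.1490 m·K/W
ΣR = 0.02691 + 9.193×10^-4 + 0.9512 + 0.001039 + 0.1490 = 1.129 m·K/W
Q' = ΔT/ΣR = (371 °C − 32.5 °C)/1.129 = 299.8 W/m
From the inner boundary to the vermiculite board/titanium interface, ΣR_partial = 0.9790 m·K/W.
T_interface = T_in − Q'·ΣR_partial = 371 °C − (299.8)(0.9790) = 77.5 °C

T = 77.5 °C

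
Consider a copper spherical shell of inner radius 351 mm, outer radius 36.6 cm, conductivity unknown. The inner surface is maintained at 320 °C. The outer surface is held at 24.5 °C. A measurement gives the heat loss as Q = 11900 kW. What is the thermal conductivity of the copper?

k = 374 W/m·K

ΣR = ΔT/Q = |320 − 24.5|/1.19×10^7 = 2.483×10^-5 K/W
(1/r₁−1/r₂)/(4πk) = 2.483×10^-5 ⇒ k = 0.1168/(4π·2.483×10^-5) = 374 W/m·K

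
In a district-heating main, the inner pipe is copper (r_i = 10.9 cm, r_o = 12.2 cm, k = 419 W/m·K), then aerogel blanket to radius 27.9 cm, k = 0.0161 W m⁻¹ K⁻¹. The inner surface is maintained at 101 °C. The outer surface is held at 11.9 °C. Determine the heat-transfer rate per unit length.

Q' = 10.9 W/m

Resistance network (inner→outer):
  R'_copper = ln(0.122/0.109)/(2πk) = 0.1127/(2π·419) = 4.280×10^-5 m·K/W
  R'_aerogel blanket = ln(0.279/0.122)/(2πk) = 0.8272/(2π·0.0161) = 8.177 m·K/W
ΣR = 4.280×10^-5 + 8.177 = 8.177 m·K/W
Q' = ΔT/ΣR = (101 °C − 11.9 °C)/8.177 = 10.9 W/m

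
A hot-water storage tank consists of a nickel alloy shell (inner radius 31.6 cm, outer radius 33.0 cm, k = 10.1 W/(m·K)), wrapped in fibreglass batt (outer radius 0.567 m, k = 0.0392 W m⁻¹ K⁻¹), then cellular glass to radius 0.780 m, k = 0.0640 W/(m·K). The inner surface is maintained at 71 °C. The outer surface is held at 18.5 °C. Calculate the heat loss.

Q = 16.6 W

Treat each layer as a resistance in series:
  R_nickel alloy = (1/0.316 − 1/0.330)/(4πk) = 0.1343/(4π·10.1) = 0.001058 K/W
  R_fibreglass batt = (1/0.330 − 1/0.567)/(4πk) = 1.267/(4π·0.0392) = 2.571 K/W
  R_cellular glass = (1/0.567 − 1/0.780)/(4πk) = 0.4816/(4π·0.0640) = 0.5988 K/W
ΣR = 0.001058 + 2.571 + 0.5988 = 3.171 K/W
Q = ΔT/ΣR = (71 °C − 18.5 °C)/3.171 = 16.6 W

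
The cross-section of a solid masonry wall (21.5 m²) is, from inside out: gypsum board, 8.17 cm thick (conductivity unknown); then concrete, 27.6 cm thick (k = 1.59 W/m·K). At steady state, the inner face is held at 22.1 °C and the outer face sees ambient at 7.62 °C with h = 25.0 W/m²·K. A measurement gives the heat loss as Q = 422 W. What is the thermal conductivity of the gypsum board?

k = 0.156 W/m·K

ΣR = ΔT/Q = |22.1 − 7.62|/422 = 0.03431 K/W
Known resistances:
  R_concrete = L/(kA) = 0.276/(1.59·21.5) = 0.008074 K/W
  R_conv,out = 1/(hA) = 1/(25.0·21.5) = 0.001860 K/W
R_gypsum board = ΣR − ΣR_known = 0.03431 − 0.009934 = 0.02438 K/W
L/(kA) = 0.02438 ⇒ k = 0.0817/(0.02438·21.5) = 0.156 W/m·K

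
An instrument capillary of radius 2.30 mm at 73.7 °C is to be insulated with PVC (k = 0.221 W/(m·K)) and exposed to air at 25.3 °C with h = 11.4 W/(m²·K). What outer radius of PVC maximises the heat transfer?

r_cr = 1.94 cm

For a cylinder, r_cr = k_ins/h = 0.221/11.4 = 0.0194 m = 1.94 cm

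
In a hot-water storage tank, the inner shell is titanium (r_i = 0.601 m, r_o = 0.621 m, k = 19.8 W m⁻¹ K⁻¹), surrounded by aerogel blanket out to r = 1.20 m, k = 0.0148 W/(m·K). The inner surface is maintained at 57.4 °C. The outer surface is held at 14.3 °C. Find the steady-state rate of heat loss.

Resistance network (inner→outer):
  R_titanium = (1/0.601 − 1/0.621)/(4πk) = 0.05359/(4π·19.8) = 2.154×10^-4 K/W
  R_aerogel blanket = (1/0.621 − 1/1.20)/(4πk) = 0.7770/(4π·0.0148) = 4.178 K/W
ΣR = 2.154×10^-4 + 4.178 = 4.178 K/W
Q = ΔT/ΣR = (57.4 °C − 14.3 °C)/4.178 = 10.3 W

Q = 10.3 W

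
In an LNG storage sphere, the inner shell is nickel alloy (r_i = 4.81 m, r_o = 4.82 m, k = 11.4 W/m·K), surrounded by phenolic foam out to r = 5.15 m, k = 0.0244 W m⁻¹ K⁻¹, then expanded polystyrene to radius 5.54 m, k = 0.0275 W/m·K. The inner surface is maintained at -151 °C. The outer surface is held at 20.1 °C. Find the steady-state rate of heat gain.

Series thermal resistances, inner to outer:
  R_nickel alloy = (1/4.81 − 1/4.82)/(4πk) = 4.313×10^-4/(4π·11.4) = 3.011×10^-6 K/W
  R_phenolic foam = (1/4.82 − 1/5.15)/(4πk) = 0.01329/(4π·0.0244) = 0.04336 K/W
  R_expanded polystyrene = (1/5.15 − 1/5.54)/(4πk) = 0.01367/(4π·0.0275) = 0.03956 K/W
ΣR = 3.011×10^-6 + 0.04336 + 0.03956 = 0.08292 K/W
Q = ΔT/ΣR = (-151 °C − 20.1 °C)/0.08292 = -2060 W
(Negative Q ⇒ heat flows inward; heat gain = 2060 W.)

Q = 2060 W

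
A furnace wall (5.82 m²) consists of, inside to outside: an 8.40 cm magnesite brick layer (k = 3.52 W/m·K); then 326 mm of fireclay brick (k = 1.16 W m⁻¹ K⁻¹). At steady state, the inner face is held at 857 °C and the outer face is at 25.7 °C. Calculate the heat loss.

Treat each layer as a resistance in series:
  R_magnesite brick = L/(kA) = 0.0840/(3.52·5.82) = 0.004100 K/W
  R_fireclay brick = L/(kA) = 0.326/(1.16·5.82) = 0.04829 K/W
ΣR = 0.004100 + 0.04829 = 0.05239 K/W
Q = ΔT/ΣR = (857 °C − 25.7 °C)/0.05239 = 15900 W

Q = 15900 W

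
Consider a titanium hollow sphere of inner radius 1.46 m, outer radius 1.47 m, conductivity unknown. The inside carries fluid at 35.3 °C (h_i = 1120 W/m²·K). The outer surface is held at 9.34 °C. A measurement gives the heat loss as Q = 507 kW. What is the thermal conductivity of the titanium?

ΣR = ΔT/Q = |35.3 − 9.34|/5.07×10^5 = 5.120×10^-5 K/W
Known resistances:
  R_conv,in = 1/(4πr²h) = 1/(4π·1.46²·1120) = 3.333×10^-5 K/W
R_titanium = ΣR − ΣR_known = 5.120×10^-5 − 3.333×10^-5 = 1.787×10^-5 K/W
(1/r₁−1/r₂)/(4πk) = 1.787×10^-5 ⇒ k = 0.004659/(4π·1.787×10^-5) = 20.7 W/m·K

k = 20.7 W/m·K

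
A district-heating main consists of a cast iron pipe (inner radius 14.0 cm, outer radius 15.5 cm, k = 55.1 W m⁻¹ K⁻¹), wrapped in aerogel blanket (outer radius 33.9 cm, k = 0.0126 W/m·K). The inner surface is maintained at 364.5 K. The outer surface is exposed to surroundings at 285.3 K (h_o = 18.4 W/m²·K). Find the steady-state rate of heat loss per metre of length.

Q' = 7.99 W/m

Series thermal resistances, inner to outer:
  R'_cast iron = ln(0.155/0.140)/(2πk) = 0.1018/(2π·55.1) = 2.940×10^-4 m·K/W
  R'_aerogel blanket = ln(0.339/0.155)/(2πk) = 0.7826/(2π·0.0126) = 9.885 m·K/W
  R'_conv,out = 1/(2πr h) = 1/(2π·0.339·18.4) = 0.02552 m·K/W
ΣR = 2.940×10^-4 + 9.885 + 0.02552 = 9.911 m·K/W
Q' = ΔT/ΣR = (364.5 K − 285.3 K)/9.911 = 7.99 W/m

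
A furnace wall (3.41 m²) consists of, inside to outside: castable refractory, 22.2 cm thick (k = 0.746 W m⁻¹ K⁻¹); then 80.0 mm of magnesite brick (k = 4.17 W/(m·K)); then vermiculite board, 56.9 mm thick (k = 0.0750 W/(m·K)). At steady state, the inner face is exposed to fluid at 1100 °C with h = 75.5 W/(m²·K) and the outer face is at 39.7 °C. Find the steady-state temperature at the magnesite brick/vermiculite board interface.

Resistance network (inner→outer):
  R_conv,in = 1/(hA) = 1/(75.5·3.41) = 0.003884 K/W
  R_castable refractory = L/(kA) = 0.222/(0.746·3.41) = 0.08727 K/W
  R_magnesite brick = L/(kA) = 0.0800/(4.17·3.41) = 0.005626 K/W
  R_vermiculite board = L/(kA) = 0.0569/(0.0750·3.41) = 0.2225 K/W
ΣR = 0.003884 + 0.08727 + 0.005626 + 0.2225 = 0.3193 K/W
Q = ΔT/ΣR = (1100 °C − 39.7 °C)/0.3193 = 3321 W
From the inner boundary to the magnesite brick/vermiculite board interface, ΣR_partial = 0.09678 K/W.
T_interface = T_in − Q·ΣR_partial = 1100 °C − (3321)(0.09678) = 779 °C

T = 779 °C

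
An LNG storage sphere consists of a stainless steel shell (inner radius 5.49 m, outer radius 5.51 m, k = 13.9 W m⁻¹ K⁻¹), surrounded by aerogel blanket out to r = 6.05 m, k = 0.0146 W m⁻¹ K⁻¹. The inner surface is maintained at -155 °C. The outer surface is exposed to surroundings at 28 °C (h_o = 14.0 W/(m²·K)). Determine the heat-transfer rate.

Series thermal resistances, inner to outer:
  R_stainless steel = (1/5.49 − 1/5.51)/(4πk) = 6.612×10^-4/(4π·13.9) = 3.785×10^-6 K/W
  R_aerogel blanket = (1/5.51 − 1/6.05)/(4πk) = 0.01620/(4π·0.0146) = 0.08829 K/W
  R_conv,out = 1/(4πr²h) = 1/(4π·6.05²·14.0) = 1.553×10^-4 K/W
ΣR = 3.785×10^-6 + 0.08829 + 1.553×10^-4 = 0.08845 K/W
Q = ΔT/ΣR = (-155 °C − 28 °C)/0.08845 = -2070 W
(Negative Q ⇒ heat flows inward; heat gain = 2070 W.)

Q = 2.07 kW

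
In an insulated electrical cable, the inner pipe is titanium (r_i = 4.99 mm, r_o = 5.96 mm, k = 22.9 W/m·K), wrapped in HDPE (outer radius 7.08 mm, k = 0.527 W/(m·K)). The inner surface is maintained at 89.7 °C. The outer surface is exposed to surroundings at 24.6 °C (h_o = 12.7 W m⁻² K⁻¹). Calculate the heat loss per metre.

Q' = 35.7 W/m

Treat each layer as a resistance in series:
  R'_titanium = ln(0.00596/0.00499)/(2πk) = 0.1776/(2π·22.9) = 0.001235 m·K/W
  R'_HDPE = ln(0.00708/0.00596)/(2πk) = 0.1722/(2π·0.527) = 0.05201 m·K/W
  R'_conv,out = 1/(2πr h) = 1/(2π·0.00708·12.7) = 1.770 m·K/W
ΣR = 0.001235 + 0.05201 + 1.770 = 1.823 m·K/W
Q' = ΔT/ΣR = (89.7 °C − 24.6 °C)/1.823 = 35.7 W/m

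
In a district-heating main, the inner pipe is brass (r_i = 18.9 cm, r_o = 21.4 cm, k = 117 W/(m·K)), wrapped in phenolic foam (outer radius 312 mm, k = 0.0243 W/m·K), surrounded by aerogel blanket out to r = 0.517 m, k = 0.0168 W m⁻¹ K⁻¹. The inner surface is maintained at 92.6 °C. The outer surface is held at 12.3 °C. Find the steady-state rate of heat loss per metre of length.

Q' = 11.1 W/m

Resistance network (inner→outer):
  R'_brass = ln(0.214/0.189)/(2πk) = 0.1242/(2π·117) = 1.690×10^-4 m·K/W
  R'_phenolic foam = ln(0.312/0.214)/(2πk) = 0.3770/(2π·0.0243) = 2.469 m·K/W
  R'_aerogel blanket = ln(0.517/0.312)/(2πk) = 0.5050/(2π·0.0168) = 4.784 m·K/W
ΣR = 1.690×10^-4 + 2.469 + 4.784 = 7.253 m·K/W
Q' = ΔT/ΣR = (92.6 °C − 12.3 °C)/7.253 = 11.1 W/m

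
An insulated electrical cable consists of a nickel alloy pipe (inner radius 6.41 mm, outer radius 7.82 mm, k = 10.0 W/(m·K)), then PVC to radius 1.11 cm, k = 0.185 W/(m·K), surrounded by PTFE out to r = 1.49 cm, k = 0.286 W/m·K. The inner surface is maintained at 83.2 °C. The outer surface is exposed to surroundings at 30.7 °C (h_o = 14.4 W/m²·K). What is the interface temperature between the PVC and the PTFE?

T = 70.0 °C

Series thermal resistances, inner to outer:
  R'_nickel alloy = ln(0.00782/0.00641)/(2πk) = 0.1988/(2π·10.0) = 0.003164 m·K/W
  R'_PVC = ln(0.0111/0.00782)/(2πk) = 0.3503/(2π·0.185) = 0.3013 m·K/W
  R'_PTFE = ln(0.0149/0.0111)/(2πk) = 0.2944/(2π·0.286) = 0.1638 m·K/W
  R'_conv,out = 1/(2πr h) = 1/(2π·0.0149·14.4) = 0.7418 m·K/W
ΣR = 0.003164 + 0.3013 + 0.1638 + 0.7418 = 1.210 m·K/W
Q' = ΔT/ΣR = (83.2 °C − 30.7 °C)/1.210 = 43.39 W/m
From the inner boundary to the PVC/PTFE interface, ΣR_partial = 0.3045 m·K/W.
T_interface = T_in − Q'·ΣR_partial = 83.2 °C − (43.39)(0.3045) = 70.0 °C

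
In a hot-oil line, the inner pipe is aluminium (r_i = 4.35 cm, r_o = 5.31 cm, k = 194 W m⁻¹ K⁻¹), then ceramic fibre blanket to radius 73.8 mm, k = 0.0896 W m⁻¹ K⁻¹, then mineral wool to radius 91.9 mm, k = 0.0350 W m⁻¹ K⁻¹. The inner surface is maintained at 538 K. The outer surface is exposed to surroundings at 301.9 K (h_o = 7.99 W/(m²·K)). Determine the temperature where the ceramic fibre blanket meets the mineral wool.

T = 461 K

Series thermal resistances, inner to outer:
  R'_aluminium = ln(0.0531/0.0435)/(2πk) = 0.1994/(2π·194) = 1.636×10^-4 m·K/W
  R'_ceramic fibre blanket = ln(0.0738/0.0531)/(2πk) = 0.3292/(2π·0.0896) = 0.5847 m·K/W
  R'_mineral wool = ln(0.0919/0.0738)/(2πk) = 0.2193/(2π·0.0350) = 0.9974 m·K/W
  R'_conv,out = 1/(2πr h) = 1/(2π·0.0919·7.99) = 0.2167 m·K/W
ΣR = 1.636×10^-4 + 0.5847 + 0.9974 + 0.2167 = 1.799 m·K/W
Q' = ΔT/ΣR = (538 K − 301.9 K)/1.799 = 131.2 W/m
From the inner boundary to the ceramic fibre blanket/mineral wool interface, ΣR_partial = 0.5849 m·K/W.
T_interface = T_in − Q'·ΣR_partial = 538 K − (131.2)(0.5849) = 461 K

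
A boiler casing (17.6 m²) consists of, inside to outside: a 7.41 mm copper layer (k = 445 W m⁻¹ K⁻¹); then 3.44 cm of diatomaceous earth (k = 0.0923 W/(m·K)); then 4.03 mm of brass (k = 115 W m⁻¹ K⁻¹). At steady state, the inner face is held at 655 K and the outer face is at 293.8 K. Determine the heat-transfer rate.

Series thermal resistances, inner to outer:
  R_copper = L/(kA) = 0.00741/(445·17.6) = 9.461×10^-7 K/W
  R_diatomaceous earth = L/(kA) = 0.0344/(0.0923·17.6) = 0.02118 K/W
  R_brass = L/(kA) = 0.00403/(115·17.6) = 1.991×10^-6 K/W
ΣR = 9.461×10^-7 + 0.02118 + 1.991×10^-6 = 0.02118 K/W
Q = ΔT/ΣR = (655 K − 293.8 K)/0.02118 = 17100 W

Q = 17.1 kW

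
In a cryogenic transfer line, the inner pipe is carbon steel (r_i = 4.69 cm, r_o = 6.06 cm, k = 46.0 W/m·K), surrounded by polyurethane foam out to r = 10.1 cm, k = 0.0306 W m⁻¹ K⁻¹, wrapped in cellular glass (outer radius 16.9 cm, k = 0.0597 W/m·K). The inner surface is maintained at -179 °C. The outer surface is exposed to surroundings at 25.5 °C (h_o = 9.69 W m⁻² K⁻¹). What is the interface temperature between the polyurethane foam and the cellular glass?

Series thermal resistances, inner to outer:
  R'_carbon steel = ln(0.0606/0.0469)/(2πk) = 0.2563/(2π·46.0) = 8.867×10^-4 m·K/W
  R'_polyurethane foam = ln(0.101/0.0606)/(2πk) = 0.5108/(2π·0.0306) = 2.657 m·K/W
  R'_cellular glass = ln(0.169/0.101)/(2πk) = 0.5148/(2π·0.0597) = 1.372 m·K/W
  R'_conv,out = 1/(2πr h) = 1/(2π·0.169·9.69) = 0.09719 m·K/W
ΣR = 8.867×10^-4 + 2.657 + 1.372 + 0.09719 = 4.127 m·K/W
Q' = ΔT/ΣR = (-179 °C − 25.5 °C)/4.127 = -49.55 W/m
From the inner boundary to the polyurethane foam/cellular glass interface, ΣR_partial = 2.658 m·K/W.
T_interface = T_in − Q'·ΣR_partial = -179 °C − (-49.55)(2.658) = -47.3 °C

T = -47.3 °C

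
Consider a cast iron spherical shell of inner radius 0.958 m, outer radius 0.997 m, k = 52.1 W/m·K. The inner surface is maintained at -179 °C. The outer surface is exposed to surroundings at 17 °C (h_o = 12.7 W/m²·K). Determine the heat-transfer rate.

Series thermal resistances, inner to outer:
  R_cast iron = (1/0.958 − 1/0.997)/(4πk) = 0.04083/(4π·52.1) = 6.237×10^-5 K/W
  R_conv,out = 1/(4πr²h) = 1/(4π·0.997²·12.7) = 0.006304 K/W
ΣR = 6.237×10^-5 + 0.006304 = 0.006366 K/W
Q = ΔT/ΣR = (-179 °C − 17 °C)/0.006366 = -30800 W
(Negative Q ⇒ heat flows inward; heat gain = 30800 W.)

Q = 30800 W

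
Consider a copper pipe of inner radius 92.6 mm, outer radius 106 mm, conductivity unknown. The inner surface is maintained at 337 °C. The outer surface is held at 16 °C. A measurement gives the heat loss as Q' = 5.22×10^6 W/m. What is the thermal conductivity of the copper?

k = 350 W/m·K

ΣR = ΔT/Q' = |337 − 16|/5.22×10^6 = 6.149×10^-5 m·K/W
ln(r₂/r₁)/(2πk) = 6.149×10^-5 ⇒ k = 0.1351/(2π·6.149×10^-5) = 350 W/m·K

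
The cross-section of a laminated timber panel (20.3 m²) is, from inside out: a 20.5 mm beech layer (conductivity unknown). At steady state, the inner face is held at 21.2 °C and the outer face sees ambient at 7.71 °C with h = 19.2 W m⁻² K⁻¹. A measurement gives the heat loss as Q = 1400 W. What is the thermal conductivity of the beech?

k = 0.143 W/m·K

ΣR = ΔT/Q = |21.2 − 7.71|/1400 = 0.009636 K/W
Known resistances:
  R_conv,out = 1/(hA) = 1/(19.2·20.3) = 0.002566 K/W
R_beech = ΣR − ΣR_known = 0.009636 − 0.002566 = 0.007070 K/W
L/(kA) = 0.007070 ⇒ k = 0.0205/(0.007070·20.3) = 0.143 W/m·K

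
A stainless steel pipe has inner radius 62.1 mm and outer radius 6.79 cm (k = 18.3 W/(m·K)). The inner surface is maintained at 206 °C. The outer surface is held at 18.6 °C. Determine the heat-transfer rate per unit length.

Q' = 2πk·ΔT/ln(r₂/r₁) = 2π × 18.3 × 187.4 / ln(0.0679/0.0621) = 2.41×10^5 W/m

Q' = 241 kW/m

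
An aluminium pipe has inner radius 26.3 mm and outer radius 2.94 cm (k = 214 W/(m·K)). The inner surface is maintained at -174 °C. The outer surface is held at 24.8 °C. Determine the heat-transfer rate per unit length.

Q' = 2πk·ΔT/ln(r₂/r₁) = 2π × 214 × 198.8 / ln(0.0294/0.0263) = 2.40×10^6 W/m

Q' = 2400 kW/m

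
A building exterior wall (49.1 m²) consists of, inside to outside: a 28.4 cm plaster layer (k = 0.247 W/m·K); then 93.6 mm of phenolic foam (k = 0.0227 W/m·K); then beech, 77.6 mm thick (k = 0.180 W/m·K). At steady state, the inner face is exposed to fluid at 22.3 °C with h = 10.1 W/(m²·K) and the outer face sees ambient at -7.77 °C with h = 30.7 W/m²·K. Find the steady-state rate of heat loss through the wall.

Q = 253 W

Treat each layer as a resistance in series:
  R_conv,in = 1/(hA) = 1/(10.1·49.1) = 0.002016 K/W
  R_plaster = L/(kA) = 0.284/(0.247·49.1) = 0.02342 K/W
  R_phenolic foam = L/(kA) = 0.0936/(0.0227·49.1) = 0.08398 K/W
  R_beech = L/(kA) = 0.0776/(0.180·49.1) = 0.008780 K/W
  R_conv,out = 1/(hA) = 1/(30.7·49.1) = 6.634×10^-4 K/W
ΣR = 0.002016 + 0.02342 + 0.08398 + 0.008780 + 6.634×10^-4 = 0.1189 K/W
Q = ΔT/ΣR = (22.3 °C − -7.77 °C)/0.1189 = 253 W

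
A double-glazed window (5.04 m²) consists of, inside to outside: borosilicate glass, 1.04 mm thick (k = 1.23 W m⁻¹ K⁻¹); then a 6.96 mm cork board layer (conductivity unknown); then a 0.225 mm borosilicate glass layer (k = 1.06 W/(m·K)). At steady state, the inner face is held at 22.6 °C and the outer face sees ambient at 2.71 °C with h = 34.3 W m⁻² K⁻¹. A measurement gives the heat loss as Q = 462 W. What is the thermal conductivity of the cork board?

k = 0.0373 W/m·K

ΣR = ΔT/Q = |22.6 − 2.71|/462 = 0.04305 K/W
Known resistances:
  R_borosilicate glass = L/(kA) = 0.00104/(1.23·5.04) = 1.678×10^-4 K/W
  R_borosilicate glass = L/(kA) = 2.25×10^-4/(1.06·5.04) = 4.212×10^-5 K/W
  R_conv,out = 1/(hA) = 1/(34.3·5.04) = 0.005785 K/W
R_cork board = ΣR − ΣR_known = 0.04305 − 0.005995 = 0.03705 K/W
L/(kA) = 0.03705 ⇒ k = 0.00696/(0.03705·5.04) = 0.0373 W/m·K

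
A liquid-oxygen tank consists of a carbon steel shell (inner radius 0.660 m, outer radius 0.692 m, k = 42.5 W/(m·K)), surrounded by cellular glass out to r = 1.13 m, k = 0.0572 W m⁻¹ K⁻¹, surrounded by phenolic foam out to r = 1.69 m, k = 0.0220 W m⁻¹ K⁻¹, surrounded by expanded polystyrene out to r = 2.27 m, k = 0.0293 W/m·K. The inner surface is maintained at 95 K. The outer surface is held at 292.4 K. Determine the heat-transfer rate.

Q = 87.7 W

Resistance network (inner→outer):
  R_carbon steel = (1/0.660 − 1/0.692)/(4πk) = 0.07006/(4π·42.5) = 1.312×10^-4 K/W
  R_cellular glass = (1/0.692 − 1/1.13)/(4πk) = 0.5601/(4π·0.0572) = 0.7793 K/W
  R_phenolic foam = (1/1.13 − 1/1.69)/(4πk) = 0.2932/(4π·0.0220) = 1.061 K/W
  R_expanded polystyrene = (1/1.69 − 1/2.27)/(4πk) = 0.1512/(4π·0.0293) = 0.4106 K/W
ΣR = 1.312×10^-4 + 0.7793 + 1.061 + 0.4106 = 2.251 K/W
Q = ΔT/ΣR = (95 K − 292.4 K)/2.251 = -87.7 W
(Negative Q ⇒ heat flows inward; heat gain = 87.7 W.)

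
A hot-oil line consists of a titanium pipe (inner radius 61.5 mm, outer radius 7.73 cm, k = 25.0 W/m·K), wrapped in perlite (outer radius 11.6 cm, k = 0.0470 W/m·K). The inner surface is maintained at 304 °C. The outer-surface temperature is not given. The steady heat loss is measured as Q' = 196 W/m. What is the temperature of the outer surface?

T_out = 34.3 °C

Sum the resistances:
  R'_titanium = ln(0.0773/0.0615)/(2πk) = 0.2287/(2π·25.0) = 0.001456 m·K/W
  R'_perlite = ln(0.116/0.0773)/(2πk) = 0.4059/(2π·0.0470) = 1.374 m·K/W
ΣR = 1.376 m·K/W
ΔT = Q'·ΣR = 196 × 1.376 = 269.7 K
Heat flows outward, so T_out = T_in − ΔT = 304 − 269.7 = 34.3 °C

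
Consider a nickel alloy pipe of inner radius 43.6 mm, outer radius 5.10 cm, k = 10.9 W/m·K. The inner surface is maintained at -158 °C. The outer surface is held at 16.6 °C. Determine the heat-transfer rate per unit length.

Q' = 76.3 kW/m

Q' = 2πk·ΔT/ln(r₂/r₁) = 2π × 10.9 × 174.6 / ln(0.0510/0.0436) = 76300 W/m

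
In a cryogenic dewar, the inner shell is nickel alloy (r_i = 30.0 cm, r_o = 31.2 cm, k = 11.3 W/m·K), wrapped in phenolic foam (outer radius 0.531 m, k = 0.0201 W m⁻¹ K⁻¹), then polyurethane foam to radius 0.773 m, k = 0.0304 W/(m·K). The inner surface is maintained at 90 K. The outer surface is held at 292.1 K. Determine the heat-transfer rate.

Treat each layer as a resistance in series:
  R_nickel alloy = (1/0.300 − 1/0.312)/(4πk) = 0.1282/(4π·11.3) = 9.029×10^-4 K/W
  R_phenolic foam = (1/0.312 − 1/0.531)/(4πk) = 1.322/(4π·0.0201) = 5.233 K/W
  R_polyurethane foam = (1/0.531 − 1/0.773)/(4πk) = 0.5896/(4π·0.0304) = 1.543 K/W
ΣR = 9.029×10^-4 + 5.233 + 1.543 = 6.777 K/W
Q = ΔT/ΣR = (90 K − 292.1 K)/6.777 = -29.8 W
(Negative Q ⇒ heat flows inward; heat gain = 29.8 W.)

Q = 29.8 W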